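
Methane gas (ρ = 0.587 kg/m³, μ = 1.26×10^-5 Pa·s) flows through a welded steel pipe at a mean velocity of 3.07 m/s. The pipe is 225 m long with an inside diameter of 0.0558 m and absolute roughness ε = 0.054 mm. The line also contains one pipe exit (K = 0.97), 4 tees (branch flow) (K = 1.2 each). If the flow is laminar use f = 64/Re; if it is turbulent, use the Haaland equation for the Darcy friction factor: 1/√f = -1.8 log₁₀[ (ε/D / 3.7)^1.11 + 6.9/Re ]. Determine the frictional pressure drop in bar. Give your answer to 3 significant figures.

Reynolds number Re = ρVD/μ = 0.587 · 3.07 · 0.0558 / 1.26e-05 = 7981.
Re > 4000 → turbulent. Relative roughness ε/D = 5.4e-05/0.0558 = 0.000968. Haaland: 1/√f = -1.8 log₁₀[(0.000968/3.7)^1.11 + 6.9/7981] = -1.8 log₁₀[0.000106 + 0.000865] = 5.424, so f = 0.03399.
Total minor-loss coefficient ΣK = 1·0.97 + 4·1.2 = 5.77.
ΔP = [f·L/D + ΣK]·(ρV²/2) = [0.03399·225/0.0558 + 5.77]·(0.587·3.07²/2) = [137.1 + 5.77]·2.766 = 395.1 Pa.
ΔP = 395.1 Pa = 0.00395 bar.

ΔP ≈ 0.00395 bar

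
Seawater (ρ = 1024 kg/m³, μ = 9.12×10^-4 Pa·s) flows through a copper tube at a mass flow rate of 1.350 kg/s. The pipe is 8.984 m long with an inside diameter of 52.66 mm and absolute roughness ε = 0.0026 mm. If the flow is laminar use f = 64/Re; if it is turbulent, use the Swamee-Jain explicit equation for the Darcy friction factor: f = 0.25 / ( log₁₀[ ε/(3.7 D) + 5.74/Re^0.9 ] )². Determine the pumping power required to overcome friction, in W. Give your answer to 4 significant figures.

P ≈ 0.9530 W

A = πD²/4 = π(0.05266)²/4 = 0.002178 m²; mean velocity V = ṁ/(ρA) = 1.35/(1024 · 0.002178) = 0.6053 m/s.
Reynolds number Re = ρVD/μ = 1024 · 0.6053 · 0.05266 / 0.000912 = 3.579e+04.
Re > 4000 → turbulent. Relative roughness ε/D = 2.6e-06/0.05266 = 4.94e-05. Swamee-Jain: f = 0.25/(log₁₀[4.94e-05/3.7 + 5.74/3.579e+04^0.9])² = 0.25/(log₁₀[1.33e-05 + 0.000458])² = 0.25/(-3.327)² = 0.02259.
Darcy-Weisbach: ΔP = f(L/D)(ρV²/2) = 0.02259·(8.984/0.05266)·(1024·0.6053²/2) = 0.02259·170.6·187.6 = 722.9 Pa.
Q = ṁ/ρ = 1.35/1024 = 0.001318 m³/s.
Pumping power P = QΔP = 0.001318·722.9 = 0.95300 W = 0.9530 W.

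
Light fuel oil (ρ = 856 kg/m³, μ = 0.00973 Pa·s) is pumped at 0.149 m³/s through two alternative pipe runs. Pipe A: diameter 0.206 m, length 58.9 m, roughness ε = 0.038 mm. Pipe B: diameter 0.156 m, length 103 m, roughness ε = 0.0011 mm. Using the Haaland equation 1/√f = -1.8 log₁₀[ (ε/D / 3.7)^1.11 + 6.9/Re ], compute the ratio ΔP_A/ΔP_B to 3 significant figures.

ΔP_A/ΔP_B ≈ 0.157

Pipe A: V = Q/A = 0.149/0.03333 = 4.471 m/s; Re = 8.102e+04; ε/D = 0.000184; Haaland → f = 0.01937; ΔP_A = f(L/D)(ρV²/2) = 4.738e+04 Pa.
Pipe B: V = Q/A = 0.149/0.01911 = 7.796 m/s; Re = 1.07e+05; ε/D = 7.05e-06; Haaland → f = 0.0176; ΔP_B = f(L/D)(ρV²/2) = 3.023e+05 Pa.
ΔP_A/ΔP_B = 4.738e+04/3.023e+05 = 0.157.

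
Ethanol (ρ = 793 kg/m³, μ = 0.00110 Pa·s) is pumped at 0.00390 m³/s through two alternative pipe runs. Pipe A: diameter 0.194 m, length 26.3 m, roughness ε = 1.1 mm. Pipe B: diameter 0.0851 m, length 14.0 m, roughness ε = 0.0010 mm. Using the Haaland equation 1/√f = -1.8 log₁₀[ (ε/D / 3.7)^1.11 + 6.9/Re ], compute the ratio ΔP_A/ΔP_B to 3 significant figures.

Pipe A: V = Q/A = 0.0039/0.02956 = 0.1319 m/s; Re = 1.845e+04; ε/D = 0.00567; Haaland → f = 0.0355; ΔP_A = f(L/D)(ρV²/2) = 33.21 Pa.
Pipe B: V = Q/A = 0.0039/0.005688 = 0.6857 m/s; Re = 4.207e+04; ε/D = 1.18e-05; Haaland → f = 0.02157; ΔP_B = f(L/D)(ρV²/2) = 661.4 Pa.
ΔP_A/ΔP_B = 33.21/661.4 = 0.0502.

ΔP_A/ΔP_B ≈ 0.0502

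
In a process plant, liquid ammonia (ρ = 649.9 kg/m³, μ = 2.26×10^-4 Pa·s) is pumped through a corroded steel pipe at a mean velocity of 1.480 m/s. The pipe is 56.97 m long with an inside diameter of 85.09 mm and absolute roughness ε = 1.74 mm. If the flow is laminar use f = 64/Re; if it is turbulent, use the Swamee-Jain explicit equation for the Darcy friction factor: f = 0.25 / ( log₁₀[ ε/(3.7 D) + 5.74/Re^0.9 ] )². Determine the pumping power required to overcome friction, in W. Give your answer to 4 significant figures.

Reynolds number Re = ρVD/μ = 649.9 · 1.48 · 0.08509 / 0.000226 = 3.621e+05.
Re > 4000 → turbulent. Relative roughness ε/D = 0.00174/0.08509 = 0.0204. Swamee-Jain: f = 0.25/(log₁₀[0.0204/3.7 + 5.74/3.621e+05^0.9])² = 0.25/(log₁₀[0.00553 + 5.7e-05])² = 0.25/(-2.253)² = 0.04925.
Darcy-Weisbach: ΔP = f(L/D)(ρV²/2) = 0.04925·(56.97/0.08509)·(649.9·1.48²/2) = 0.04925·669.5·711.8 = 2.347e+04 Pa.
Q = V·A = 1.48·0.005687 = 0.008416 m³/s.
Pumping power P = QΔP = 0.008416·2.347e+04 = 197.52 W = 197.5 W.

P ≈ 197.5 W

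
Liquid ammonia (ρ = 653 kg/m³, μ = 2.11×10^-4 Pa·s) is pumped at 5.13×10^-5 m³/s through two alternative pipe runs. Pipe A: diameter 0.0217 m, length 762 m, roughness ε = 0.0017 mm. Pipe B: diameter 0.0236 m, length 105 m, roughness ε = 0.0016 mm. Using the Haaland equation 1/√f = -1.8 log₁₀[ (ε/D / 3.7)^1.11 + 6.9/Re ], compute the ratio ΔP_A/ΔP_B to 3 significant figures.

Pipe A: V = Q/A = 5.13e-05/0.0003698 = 0.1387 m/s; Re = 9315; ε/D = 7.83e-05; Haaland → f = 0.03157; ΔP_A = f(L/D)(ρV²/2) = 6965 Pa.
Pipe B: V = Q/A = 5.13e-05/0.0004374 = 0.1173 m/s; Re = 8565; ε/D = 6.78e-05; Haaland → f = 0.03231; ΔP_B = f(L/D)(ρV²/2) = 645.4 Pa.
ΔP_A/ΔP_B = 6965/645.4 = 10.8.

ΔP_A/ΔP_B ≈ 10.8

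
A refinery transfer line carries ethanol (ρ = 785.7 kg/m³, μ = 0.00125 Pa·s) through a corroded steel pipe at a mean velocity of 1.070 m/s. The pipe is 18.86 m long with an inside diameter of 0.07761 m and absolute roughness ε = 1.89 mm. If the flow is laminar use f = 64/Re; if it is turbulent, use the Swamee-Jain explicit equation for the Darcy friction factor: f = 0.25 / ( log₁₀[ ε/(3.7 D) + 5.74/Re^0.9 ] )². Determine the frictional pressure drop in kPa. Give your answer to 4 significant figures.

ΔP ≈ 5.853 kPa

Reynolds number Re = ρVD/μ = 785.7 · 1.07 · 0.07761 / 0.00125 = 5.22e+04.
Re > 4000 → turbulent. Relative roughness ε/D = 0.00189/0.07761 = 0.0244. Swamee-Jain: f = 0.25/(log₁₀[0.0244/3.7 + 5.74/5.22e+04^0.9])² = 0.25/(log₁₀[0.00658 + 0.000326])² = 0.25/(-2.161)² = 0.05355.
Darcy-Weisbach: ΔP = f(L/D)(ρV²/2) = 0.05355·(18.86/0.07761)·(785.7·1.07²/2) = 0.05355·243·449.8 = 5853 Pa.
ΔP = 5853 Pa = 5.853 kPa.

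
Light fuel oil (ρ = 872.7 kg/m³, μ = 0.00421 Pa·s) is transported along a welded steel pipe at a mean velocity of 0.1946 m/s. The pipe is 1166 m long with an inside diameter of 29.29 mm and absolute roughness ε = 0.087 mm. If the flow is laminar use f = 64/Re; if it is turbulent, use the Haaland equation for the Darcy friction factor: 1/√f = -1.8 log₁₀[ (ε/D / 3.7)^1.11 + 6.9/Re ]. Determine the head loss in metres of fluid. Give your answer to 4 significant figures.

Reynolds number Re = ρVD/μ = 872.7 · 0.1946 · 0.02929 / 0.00421 = 1182.
Re < 2300 → laminar flow, so f = 64/Re = 64/1182 = 0.05417 (the turbulent correlation is not needed).
Darcy-Weisbach: ΔP = f(L/D)(ρV²/2) = 0.05417·(1166/0.02929)·(872.7·0.1946²/2) = 0.05417·3.981e+04·16.52 = 3.563e+04 Pa.
Head loss h_f = ΔP/(ρg) = 3.563e+04/(872.7·9.81) = 4.162 m.

h_f ≈ 4.162 m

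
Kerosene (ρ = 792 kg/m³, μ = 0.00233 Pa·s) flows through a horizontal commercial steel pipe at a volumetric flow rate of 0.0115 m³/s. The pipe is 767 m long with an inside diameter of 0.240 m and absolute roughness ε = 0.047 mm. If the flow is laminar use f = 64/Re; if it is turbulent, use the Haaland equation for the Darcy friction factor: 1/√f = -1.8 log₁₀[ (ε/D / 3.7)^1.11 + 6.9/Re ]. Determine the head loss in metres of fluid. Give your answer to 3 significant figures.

h_f ≈ 0.272 m

Cross-sectional area A = πD²/4 = π(0.24)²/4 = 0.04524 m²; mean velocity V = Q/A = 0.0115/0.04524 = 0.2542 m/s.
Reynolds number Re = ρVD/μ = 792 · 0.2542 · 0.24 / 0.00233 = 2.074e+04.
Re > 4000 → turbulent. Relative roughness ε/D = 4.7e-05/0.24 = 0.000196. Haaland: 1/√f = -1.8 log₁₀[(0.000196/3.7)^1.11 + 6.9/2.074e+04] = -1.8 log₁₀[1.79e-05 + 0.000333] = 6.219, so f = 0.02585.
Darcy-Weisbach: ΔP = f(L/D)(ρV²/2) = 0.02585·(767/0.24)·(792·0.2542²/2) = 0.02585·3196·25.59 = 2114 Pa.
Head loss h_f = ΔP/(ρg) = 2114/(792·9.81) = 0.272 m.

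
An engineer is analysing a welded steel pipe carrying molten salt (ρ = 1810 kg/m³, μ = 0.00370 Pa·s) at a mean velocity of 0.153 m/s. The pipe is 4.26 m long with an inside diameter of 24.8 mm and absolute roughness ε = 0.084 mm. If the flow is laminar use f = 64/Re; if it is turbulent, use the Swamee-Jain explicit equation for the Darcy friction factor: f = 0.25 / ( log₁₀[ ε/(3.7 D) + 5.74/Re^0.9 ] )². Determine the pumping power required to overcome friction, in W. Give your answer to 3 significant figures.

P ≈ 0.00927 W

Reynolds number Re = ρVD/μ = 1810 · 0.153 · 0.0248 / 0.0037 = 1856.
Re < 2300 → laminar flow, so f = 64/Re = 64/1856 = 0.03448 (the turbulent correlation is not needed).
Darcy-Weisbach: ΔP = f(L/D)(ρV²/2) = 0.03448·(4.26/0.0248)·(1810·0.153²/2) = 0.03448·171.8·21.19 = 125.5 Pa.
Q = V·A = 0.153·0.0004831 = 7.391e-05 m³/s.
Pumping power P = QΔP = 7.391e-05·125.5 = 0.009273 W = 0.00927 W.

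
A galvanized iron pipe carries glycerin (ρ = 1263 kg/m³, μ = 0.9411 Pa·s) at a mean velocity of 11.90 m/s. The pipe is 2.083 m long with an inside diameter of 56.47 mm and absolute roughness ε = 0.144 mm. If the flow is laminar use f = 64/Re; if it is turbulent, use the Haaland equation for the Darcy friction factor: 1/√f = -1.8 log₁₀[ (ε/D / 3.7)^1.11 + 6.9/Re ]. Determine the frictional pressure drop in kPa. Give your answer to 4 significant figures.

ΔP ≈ 234.1 kPa

Reynolds number Re = ρVD/μ = 1263 · 11.9 · 0.05647 / 0.941 = 901.8.
Re < 2300 → laminar flow, so f = 64/Re = 64/901.8 = 0.07097 (the turbulent correlation is not needed).
Darcy-Weisbach: ΔP = f(L/D)(ρV²/2) = 0.07097·(2.083/0.05647)·(1263·11.9²/2) = 0.07097·36.89·8.943e+04 = 2.341e+05 Pa.
ΔP = 2.341e+05 Pa = 234.1 kPa.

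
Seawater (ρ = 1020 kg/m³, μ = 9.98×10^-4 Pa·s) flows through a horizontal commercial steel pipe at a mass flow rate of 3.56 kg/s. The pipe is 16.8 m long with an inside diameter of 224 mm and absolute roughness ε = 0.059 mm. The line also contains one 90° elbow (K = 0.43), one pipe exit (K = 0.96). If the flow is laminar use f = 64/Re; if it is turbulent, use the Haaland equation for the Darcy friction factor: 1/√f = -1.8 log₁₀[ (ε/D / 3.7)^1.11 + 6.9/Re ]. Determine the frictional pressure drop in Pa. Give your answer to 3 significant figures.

A = πD²/4 = π(0.224)²/4 = 0.03941 m²; mean velocity V = ṁ/(ρA) = 3.56/(1020 · 0.03941) = 0.08857 m/s.
Reynolds number Re = ρVD/μ = 1020 · 0.08857 · 0.224 / 0.000998 = 2.028e+04.
Re > 4000 → turbulent. Relative roughness ε/D = 5.9e-05/0.224 = 0.000263. Haaland: 1/√f = -1.8 log₁₀[(0.000263/3.7)^1.11 + 6.9/2.028e+04] = -1.8 log₁₀[2.49e-05 + 0.00034] = 6.187, so f = 0.02612.
Total minor-loss coefficient ΣK = 1·0.43 + 1·0.96 = 1.39.
ΔP = [f·L/D + ΣK]·(ρV²/2) = [0.02612·16.8/0.224 + 1.39]·(1020·0.08857²/2) = [1.959 + 1.39]·4 = 13.4 Pa.

ΔP ≈ 13.4 Pa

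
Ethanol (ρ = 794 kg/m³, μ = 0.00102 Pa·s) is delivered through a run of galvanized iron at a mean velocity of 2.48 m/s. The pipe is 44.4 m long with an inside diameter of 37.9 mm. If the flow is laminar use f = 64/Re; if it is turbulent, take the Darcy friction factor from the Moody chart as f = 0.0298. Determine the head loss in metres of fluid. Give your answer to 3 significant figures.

Reynolds number Re = ρVD/μ = 794 · 2.48 · 0.0379 / 0.00102 = 7.317e+04.
Re > 4000 → turbulent; use the Moody-chart value f = 0.0298.
Darcy-Weisbach: ΔP = f(L/D)(ρV²/2) = 0.0298·(44.4/0.0379)·(794·2.48²/2) = 0.0298·1172·2442 = 8.524e+04 Pa.
Head loss h_f = ΔP/(ρg) = 8.524e+04/(794·9.81) = 10.9 m.

h_f ≈ 10.9 m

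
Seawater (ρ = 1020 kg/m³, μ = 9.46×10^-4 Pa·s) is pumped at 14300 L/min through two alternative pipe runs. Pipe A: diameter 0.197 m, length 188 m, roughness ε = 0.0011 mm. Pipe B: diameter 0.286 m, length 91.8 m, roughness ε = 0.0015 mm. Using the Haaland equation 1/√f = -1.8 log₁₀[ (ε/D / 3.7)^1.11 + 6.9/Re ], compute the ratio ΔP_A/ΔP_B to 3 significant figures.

Pipe A: V = Q/A = 0.2383/0.03048 = 7.819 m/s; Re = 1.661e+06; ε/D = 5.58e-06; Haaland → f = 0.0108; ΔP_A = f(L/D)(ρV²/2) = 3.213e+05 Pa.
Pipe B: V = Q/A = 0.2383/0.06424 = 3.71 m/s; Re = 1.144e+06; ε/D = 5.24e-06; Haaland → f = 0.01143; ΔP_B = f(L/D)(ρV²/2) = 2.575e+04 Pa.
ΔP_A/ΔP_B = 3.213e+05/2.575e+04 = 12.5.

ΔP_A/ΔP_B ≈ 12.5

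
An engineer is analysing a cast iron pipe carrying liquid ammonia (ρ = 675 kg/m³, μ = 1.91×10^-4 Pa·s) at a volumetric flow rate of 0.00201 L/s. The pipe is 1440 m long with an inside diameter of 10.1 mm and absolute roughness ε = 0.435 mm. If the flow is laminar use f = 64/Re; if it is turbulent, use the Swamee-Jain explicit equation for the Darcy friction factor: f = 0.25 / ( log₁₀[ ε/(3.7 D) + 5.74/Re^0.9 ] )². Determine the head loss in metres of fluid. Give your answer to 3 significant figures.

h_f ≈ 0.327 m

Q = 0.00201 L/s = 0.00201/1000 = 2.01e-06 m³/s.
Cross-sectional area A = πD²/4 = π(0.0101)²/4 = 8.012e-05 m²; mean velocity V = Q/A = 2.01e-06/8.012e-05 = 0.02509 m/s.
Reynolds number Re = ρVD/μ = 675 · 0.02509 · 0.0101 / 0.000191 = 895.5.
Re < 2300 → laminar flow, so f = 64/Re = 64/895.5 = 0.07147 (the turbulent correlation is not needed).
Darcy-Weisbach: ΔP = f(L/D)(ρV²/2) = 0.07147·(1440/0.0101)·(675·0.02509²/2) = 0.07147·1.426e+05·0.2124 = 2165 Pa.
Head loss h_f = ΔP/(ρg) = 2165/(675·9.81) = 0.327 m.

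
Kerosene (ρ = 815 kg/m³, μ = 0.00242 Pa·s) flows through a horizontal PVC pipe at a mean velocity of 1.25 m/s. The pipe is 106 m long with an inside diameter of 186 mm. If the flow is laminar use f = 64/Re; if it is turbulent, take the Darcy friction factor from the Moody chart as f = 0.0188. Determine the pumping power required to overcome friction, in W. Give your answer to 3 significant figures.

P ≈ 232 W

Reynolds number Re = ρVD/μ = 815 · 1.25 · 0.186 / 0.00242 = 7.83e+04.
Re > 4000 → turbulent; use the Moody-chart value f = 0.0188.
Darcy-Weisbach: ΔP = f(L/D)(ρV²/2) = 0.0188·(106/0.186)·(815·1.25²/2) = 0.0188·569.9·636.7 = 6822 Pa.
Q = V·A = 1.25·0.02717 = 0.03396 m³/s.
Pumping power P = QΔP = 0.03396·6822 = 231.7 W = 232 W.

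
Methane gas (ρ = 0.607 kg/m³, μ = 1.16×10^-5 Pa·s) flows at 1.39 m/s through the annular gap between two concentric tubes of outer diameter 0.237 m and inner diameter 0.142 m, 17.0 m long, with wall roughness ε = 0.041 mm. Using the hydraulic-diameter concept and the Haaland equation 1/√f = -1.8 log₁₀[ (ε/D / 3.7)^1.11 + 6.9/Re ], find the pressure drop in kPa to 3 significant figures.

Hydraulic diameter D_h = 4A/P = D_o - D_i = 0.237 - 0.142 = 0.095 m.
Re = ρVD_h/μ = 0.607·1.39·0.095/1.16e-05 = 6910.
ε/D_h = 4.1e-05/0.095 = 0.000432; Haaland gives 1/√f = -1.8 log₁₀[4.31e-05+0.000999] = 5.368, so f = 0.0347.
ΔP = f(L/D_h)(ρV²/2) = 0.0347·17/0.095·0.5864 = 3.641 Pa.
ΔP = 0.00364 kPa.

ΔP ≈ 0.00364 kPa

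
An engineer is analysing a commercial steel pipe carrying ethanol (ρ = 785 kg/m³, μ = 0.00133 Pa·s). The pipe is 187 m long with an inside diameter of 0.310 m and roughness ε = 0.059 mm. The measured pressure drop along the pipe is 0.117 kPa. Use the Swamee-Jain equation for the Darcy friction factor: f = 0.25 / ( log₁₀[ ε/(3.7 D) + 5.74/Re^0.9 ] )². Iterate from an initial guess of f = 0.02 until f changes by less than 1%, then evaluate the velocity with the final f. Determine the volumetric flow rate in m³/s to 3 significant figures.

Q ≈ 0.0107 m³/s

Rearranging Darcy-Weisbach: V = √(2·ΔP·D/(f·L·ρ)). With ε/D = 5.9e-05/0.31 = 0.00019, iterate starting from f = 0.02:
  f = 0.02 → V = √(2·117·0.31/(0.02·187·785)) = 0.1572 m/s; Re = ρVD/μ = 2.876e+04; f → 0.02418
  f = 0.02418 → V = 0.143 m/s; Re = 2.616e+04; f → 0.0247
  f = 0.0247 → V = 0.1415 m/s; Re = 2.588e+04; f → 0.02476
Converged (Δf/f < 1%). With the final f = 0.02476: V = √(2·117·0.31/(0.02476·187·785)) = 0.1413 m/s.
Q = V·A = 0.1413·(π/4·0.31²) = 0.01066 m³/s = 0.0107 m³/s.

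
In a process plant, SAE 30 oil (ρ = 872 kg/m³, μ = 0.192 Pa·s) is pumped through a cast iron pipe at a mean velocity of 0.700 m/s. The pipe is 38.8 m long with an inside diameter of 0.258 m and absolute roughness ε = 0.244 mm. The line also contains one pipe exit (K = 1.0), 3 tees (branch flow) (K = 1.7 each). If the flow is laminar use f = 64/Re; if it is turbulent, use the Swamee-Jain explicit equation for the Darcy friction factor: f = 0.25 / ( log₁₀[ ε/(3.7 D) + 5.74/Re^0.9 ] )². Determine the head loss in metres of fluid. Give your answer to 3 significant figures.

h_f ≈ 0.445 m

Reynolds number Re = ρVD/μ = 872 · 0.7 · 0.258 / 0.192 = 820.2.
Re < 2300 → laminar flow, so f = 64/Re = 64/820.2 = 0.07803 (the turbulent correlation is not needed).
Total minor-loss coefficient ΣK = 1·1 + 3·1.7 = 6.1.
ΔP = [f·L/D + ΣK]·(ρV²/2) = [0.07803·38.8/0.258 + 6.1]·(872·0.7²/2) = [11.73 + 6.1]·213.6 = 3810 Pa.
Head loss h_f = ΔP/(ρg) = 3810/(872·9.81) = 0.445 m.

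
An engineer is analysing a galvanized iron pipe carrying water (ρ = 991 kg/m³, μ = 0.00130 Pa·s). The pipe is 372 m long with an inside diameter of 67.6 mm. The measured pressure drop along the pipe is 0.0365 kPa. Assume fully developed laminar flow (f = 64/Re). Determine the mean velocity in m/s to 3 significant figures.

For laminar flow, f = 64/Re with Re = ρVD/μ, so Darcy-Weisbach reduces to ΔP = 32μLV/D². Solving for V: V = ΔP·D²/(32μL) = 36.5·(0.0676)²/(32·0.0013·372) = 0.01078 m/s.
Check: Re = ρVD/μ = 991·0.01078·0.0676/0.0013 = 555.4 < 2300, so the laminar assumption holds.

V ≈ 0.0108 m/s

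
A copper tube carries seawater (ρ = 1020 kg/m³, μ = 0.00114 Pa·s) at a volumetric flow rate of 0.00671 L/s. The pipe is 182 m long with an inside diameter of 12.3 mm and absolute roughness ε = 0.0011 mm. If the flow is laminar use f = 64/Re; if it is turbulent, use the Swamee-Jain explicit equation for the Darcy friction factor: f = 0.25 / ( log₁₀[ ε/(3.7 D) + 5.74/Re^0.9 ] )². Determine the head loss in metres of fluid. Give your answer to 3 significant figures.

Q = 0.00671 L/s = 0.00671/1000 = 6.71e-06 m³/s.
Cross-sectional area A = πD²/4 = π(0.0123)²/4 = 0.0001188 m²; mean velocity V = Q/A = 6.71e-06/0.0001188 = 0.05647 m/s.
Reynolds number Re = ρVD/μ = 1020 · 0.05647 · 0.0123 / 0.00114 = 621.5.
Re < 2300 → laminar flow, so f = 64/Re = 64/621.5 = 0.103 (the turbulent correlation is not needed).
Darcy-Weisbach: ΔP = f(L/D)(ρV²/2) = 0.103·(182/0.0123)·(1020·0.05647²/2) = 0.103·1.48e+04·1.626 = 2478 Pa.
Head loss h_f = ΔP/(ρg) = 2478/(1020·9.81) = 0.248 m.

h_f ≈ 0.248 m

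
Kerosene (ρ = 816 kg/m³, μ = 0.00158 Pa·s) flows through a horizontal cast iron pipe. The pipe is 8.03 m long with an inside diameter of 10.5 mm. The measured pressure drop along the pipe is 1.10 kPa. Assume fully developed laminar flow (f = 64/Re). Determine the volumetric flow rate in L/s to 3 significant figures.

Q ≈ 0.0259 L/s

For laminar flow, f = 64/Re with Re = ρVD/μ, so Darcy-Weisbach reduces to ΔP = 32μLV/D². Solving for V: V = ΔP·D²/(32μL) = 1100·(0.0105)²/(32·0.00158·8.03) = 0.2987 m/s.
Check: Re = ρVD/μ = 816·0.2987·0.0105/0.00158 = 1620 < 2300, so the laminar assumption holds.
Q = V·A = 0.2987·(π/4·0.0105²) = 2.587e-05 m³/s = 0.0259 L/s.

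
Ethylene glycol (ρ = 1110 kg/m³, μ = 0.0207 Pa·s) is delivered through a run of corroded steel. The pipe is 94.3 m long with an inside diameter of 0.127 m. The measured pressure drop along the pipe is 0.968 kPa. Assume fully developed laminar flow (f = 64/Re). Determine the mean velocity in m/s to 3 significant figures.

For laminar flow, f = 64/Re with Re = ρVD/μ, so Darcy-Weisbach reduces to ΔP = 32μLV/D². Solving for V: V = ΔP·D²/(32μL) = 968·(0.127)²/(32·0.0207·94.3) = 0.2499 m/s.
Check: Re = ρVD/μ = 1110·0.2499·0.127/0.0207 = 1702 < 2300, so the laminar assumption holds.

V ≈ 0.250 m/s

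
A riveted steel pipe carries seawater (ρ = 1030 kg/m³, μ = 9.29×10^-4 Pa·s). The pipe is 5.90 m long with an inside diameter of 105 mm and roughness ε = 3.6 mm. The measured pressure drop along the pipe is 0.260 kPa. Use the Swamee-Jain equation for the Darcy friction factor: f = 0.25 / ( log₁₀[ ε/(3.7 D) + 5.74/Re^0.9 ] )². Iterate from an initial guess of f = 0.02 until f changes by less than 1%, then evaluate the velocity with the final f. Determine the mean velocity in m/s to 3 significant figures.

Rearranging Darcy-Weisbach: V = √(2·ΔP·D/(f·L·ρ)). With ε/D = 0.0036/0.105 = 0.0343, iterate starting from f = 0.02:
  f = 0.02 → V = √(2·260·0.105/(0.02·5.9·1030)) = 0.6702 m/s; Re = ρVD/μ = 7.803e+04; f → 0.06111
  f = 0.06111 → V = 0.3834 m/s; Re = 4.464e+04; f → 0.06152
Converged (Δf/f < 1%). With the final f = 0.06152: V = √(2·260·0.105/(0.06152·5.9·1030)) = 0.3822 m/s.

V ≈ 0.382 m/s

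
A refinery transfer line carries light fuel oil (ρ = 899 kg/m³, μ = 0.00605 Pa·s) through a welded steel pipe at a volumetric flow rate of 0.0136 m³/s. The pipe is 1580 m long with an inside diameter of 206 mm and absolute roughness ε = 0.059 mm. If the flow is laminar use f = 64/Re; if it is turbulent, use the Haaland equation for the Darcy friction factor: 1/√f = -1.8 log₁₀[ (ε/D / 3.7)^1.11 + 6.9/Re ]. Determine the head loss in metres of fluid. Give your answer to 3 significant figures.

h_f ≈ 1.92 m

Cross-sectional area A = πD²/4 = π(0.206)²/4 = 0.03333 m²; mean velocity V = Q/A = 0.0136/0.03333 = 0.4081 m/s.
Reynolds number Re = ρVD/μ = 899 · 0.4081 · 0.206 / 0.00605 = 1.249e+04.
Re > 4000 → turbulent. Relative roughness ε/D = 5.9e-05/0.206 = 0.000286. Haaland: 1/√f = -1.8 log₁₀[(0.000286/3.7)^1.11 + 6.9/1.249e+04] = -1.8 log₁₀[2.73e-05 + 0.000552] = 5.826, so f = 0.02946.
Darcy-Weisbach: ΔP = f(L/D)(ρV²/2) = 0.02946·(1580/0.206)·(899·0.4081²/2) = 0.02946·7670·74.84 = 1.691e+04 Pa.
Head loss h_f = ΔP/(ρg) = 1.691e+04/(899·9.81) = 1.92 m.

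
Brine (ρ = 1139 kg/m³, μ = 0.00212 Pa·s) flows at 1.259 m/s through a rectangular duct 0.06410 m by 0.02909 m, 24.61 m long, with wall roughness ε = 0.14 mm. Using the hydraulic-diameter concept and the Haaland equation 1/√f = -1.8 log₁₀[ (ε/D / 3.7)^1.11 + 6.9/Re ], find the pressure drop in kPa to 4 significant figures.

Hydraulic diameter D_h = 4A/P = 4·(0.0641·0.02909)/(2·(0.0641+0.02909)) = 0.007459/0.1864 = 0.04002 m.
Re = ρVD_h/μ = 1139·1.259·0.04002/0.00212 = 2.707e+04.
ε/D_h = 0.00014/0.04002 = 0.0035; Haaland gives 1/√f = -1.8 log₁₀[0.00044+0.000255] = 5.685, so f = 0.03094.
ΔP = f(L/D_h)(ρV²/2) = 0.03094·24.61/0.04002·902.7 = 1.718e+04 Pa.
ΔP = 17.18 kPa.

ΔP ≈ 17.18 kPa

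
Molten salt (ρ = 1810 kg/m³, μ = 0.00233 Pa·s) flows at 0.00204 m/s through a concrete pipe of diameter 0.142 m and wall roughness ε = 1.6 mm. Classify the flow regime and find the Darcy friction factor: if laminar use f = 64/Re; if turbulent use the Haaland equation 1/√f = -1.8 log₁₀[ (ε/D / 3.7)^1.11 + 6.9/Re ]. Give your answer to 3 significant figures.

Re = ρVD/μ = 1810·0.00204·0.142/0.00233 = 225.
Re < 2300 → laminar, so f = 64/Re = 0.2844 (roughness is irrelevant in laminar flow).

f ≈ 0.284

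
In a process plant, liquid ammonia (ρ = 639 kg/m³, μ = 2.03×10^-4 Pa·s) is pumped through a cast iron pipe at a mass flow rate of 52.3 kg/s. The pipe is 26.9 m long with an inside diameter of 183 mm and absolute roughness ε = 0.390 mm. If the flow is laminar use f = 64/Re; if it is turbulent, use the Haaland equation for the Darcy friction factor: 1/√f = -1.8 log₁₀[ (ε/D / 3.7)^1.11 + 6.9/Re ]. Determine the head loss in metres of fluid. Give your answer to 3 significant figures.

A = πD²/4 = π(0.183)²/4 = 0.0263 m²; mean velocity V = ṁ/(ρA) = 52.3/(639 · 0.0263) = 3.112 m/s.
Reynolds number Re = ρVD/μ = 639 · 3.112 · 0.183 / 0.000203 = 1.793e+06.
Re > 4000 → turbulent. Relative roughness ε/D = 0.00039/0.183 = 0.00213. Haaland: 1/√f = -1.8 log₁₀[(0.00213/3.7)^1.11 + 6.9/1.793e+06] = -1.8 log₁₀[0.000254 + 3.85e-06] = 6.461, so f = 0.02396.
Darcy-Weisbach: ΔP = f(L/D)(ρV²/2) = 0.02396·(26.9/0.183)·(639·3.112²/2) = 0.02396·147·3094 = 1.089e+04 Pa.
Head loss h_f = ΔP/(ρg) = 1.089e+04/(639·9.81) = 1.74 m.

h_f ≈ 1.74 m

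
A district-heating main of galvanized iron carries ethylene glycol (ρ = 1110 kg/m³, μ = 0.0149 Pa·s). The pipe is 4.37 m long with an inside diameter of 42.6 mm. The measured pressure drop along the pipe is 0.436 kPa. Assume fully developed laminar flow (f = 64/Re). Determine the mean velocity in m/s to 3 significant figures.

V ≈ 0.380 m/s

For laminar flow, f = 64/Re with Re = ρVD/μ, so Darcy-Weisbach reduces to ΔP = 32μLV/D². Solving for V: V = ΔP·D²/(32μL) = 436·(0.0426)²/(32·0.0149·4.37) = 0.3797 m/s.
Check: Re = ρVD/μ = 1110·0.3797·0.0426/0.0149 = 1205 < 2300, so the laminar assumption holds.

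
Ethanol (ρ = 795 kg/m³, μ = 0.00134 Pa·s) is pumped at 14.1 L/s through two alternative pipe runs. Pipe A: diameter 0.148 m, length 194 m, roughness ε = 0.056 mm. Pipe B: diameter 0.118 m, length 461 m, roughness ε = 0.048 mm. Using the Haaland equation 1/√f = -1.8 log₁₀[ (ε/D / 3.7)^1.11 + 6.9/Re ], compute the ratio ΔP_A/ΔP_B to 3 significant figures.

ΔP_A/ΔP_B ≈ 0.140

Pipe A: V = Q/A = 0.0141/0.0172 = 0.8196 m/s; Re = 7.197e+04; ε/D = 0.000378; Haaland → f = 0.02055; ΔP_A = f(L/D)(ρV²/2) = 7191 Pa.
Pipe B: V = Q/A = 0.0141/0.01094 = 1.289 m/s; Re = 9.026e+04; ε/D = 0.000407; Haaland → f = 0.01996; ΔP_B = f(L/D)(ρV²/2) = 5.152e+04 Pa.
ΔP_A/ΔP_B = 7191/5.152e+04 = 0.140.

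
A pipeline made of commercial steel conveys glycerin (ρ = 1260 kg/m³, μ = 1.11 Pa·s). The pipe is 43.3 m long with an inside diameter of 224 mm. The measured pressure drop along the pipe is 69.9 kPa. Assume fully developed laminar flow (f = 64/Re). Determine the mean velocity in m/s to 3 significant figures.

For laminar flow, f = 64/Re with Re = ρVD/μ, so Darcy-Weisbach reduces to ΔP = 32μLV/D². Solving for V: V = ΔP·D²/(32μL) = 6.99e+04·(0.224)²/(32·1.11·43.3) = 2.28 m/s.
Check: Re = ρVD/μ = 1260·2.28·0.224/1.11 = 579.8 < 2300, so the laminar assumption holds.

V ≈ 2.28 m/s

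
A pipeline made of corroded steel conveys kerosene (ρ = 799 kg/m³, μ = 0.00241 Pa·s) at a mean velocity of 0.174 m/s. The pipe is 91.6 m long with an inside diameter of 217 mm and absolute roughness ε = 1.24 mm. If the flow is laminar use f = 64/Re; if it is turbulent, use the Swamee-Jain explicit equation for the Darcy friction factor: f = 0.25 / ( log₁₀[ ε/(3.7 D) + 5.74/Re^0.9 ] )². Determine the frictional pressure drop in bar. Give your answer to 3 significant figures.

Reynolds number Re = ρVD/μ = 799 · 0.174 · 0.217 / 0.00241 = 1.252e+04.
Re > 4000 → turbulent. Relative roughness ε/D = 0.00124/0.217 = 0.00571. Swamee-Jain: f = 0.25/(log₁₀[0.00571/3.7 + 5.74/1.252e+04^0.9])² = 0.25/(log₁₀[0.00154 + 0.00118])² = 0.25/(-2.565)² = 0.038.
Darcy-Weisbach: ΔP = f(L/D)(ρV²/2) = 0.038·(91.6/0.217)·(799·0.174²/2) = 0.038·422.1·12.1 = 194 Pa.
ΔP = 194 Pa = 0.00194 bar.

ΔP ≈ 0.00194 bar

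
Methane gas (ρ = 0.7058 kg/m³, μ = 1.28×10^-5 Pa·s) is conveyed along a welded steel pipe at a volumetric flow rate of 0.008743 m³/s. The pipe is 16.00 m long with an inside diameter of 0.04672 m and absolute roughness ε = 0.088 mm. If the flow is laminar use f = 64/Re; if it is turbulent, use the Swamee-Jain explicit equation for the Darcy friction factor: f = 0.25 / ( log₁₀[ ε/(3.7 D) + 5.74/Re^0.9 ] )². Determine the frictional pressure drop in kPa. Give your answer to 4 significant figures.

ΔP ≈ 0.1012 kPa

Cross-sectional area A = πD²/4 = π(0.04672)²/4 = 0.001714 m²; mean velocity V = Q/A = 0.008743/0.001714 = 5.1 m/s.
Reynolds number Re = ρVD/μ = 0.7058 · 5.1 · 0.04672 / 1.28e-05 = 1.314e+04.
Re > 4000 → turbulent. Relative roughness ε/D = 8.8e-05/0.04672 = 0.00188. Swamee-Jain: f = 0.25/(log₁₀[0.00188/3.7 + 5.74/1.314e+04^0.9])² = 0.25/(log₁₀[0.000509 + 0.00113])² = 0.25/(-2.786)² = 0.03221.
Darcy-Weisbach: ΔP = f(L/D)(ρV²/2) = 0.03221·(16/0.04672)·(0.7058·5.1²/2) = 0.03221·342.5·9.179 = 101.2 Pa.
ΔP = 101.2 Pa = 0.1012 kPa.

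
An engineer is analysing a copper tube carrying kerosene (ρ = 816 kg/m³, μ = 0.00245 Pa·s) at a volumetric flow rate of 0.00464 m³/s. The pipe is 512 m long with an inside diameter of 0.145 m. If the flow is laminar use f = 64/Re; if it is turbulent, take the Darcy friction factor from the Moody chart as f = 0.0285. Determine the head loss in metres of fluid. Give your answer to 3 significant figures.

Cross-sectional area A = πD²/4 = π(0.145)²/4 = 0.01651 m²; mean velocity V = Q/A = 0.00464/0.01651 = 0.281 m/s.
Reynolds number Re = ρVD/μ = 816 · 0.281 · 0.145 / 0.00245 = 1.357e+04.
Re > 4000 → turbulent; use the Moody-chart value f = 0.0285.
Darcy-Weisbach: ΔP = f(L/D)(ρV²/2) = 0.0285·(512/0.145)·(816·0.281²/2) = 0.0285·3531·32.21 = 3242 Pa.
Head loss h_f = ΔP/(ρg) = 3242/(816·9.81) = 0.405 m.

h_f ≈ 0.405 m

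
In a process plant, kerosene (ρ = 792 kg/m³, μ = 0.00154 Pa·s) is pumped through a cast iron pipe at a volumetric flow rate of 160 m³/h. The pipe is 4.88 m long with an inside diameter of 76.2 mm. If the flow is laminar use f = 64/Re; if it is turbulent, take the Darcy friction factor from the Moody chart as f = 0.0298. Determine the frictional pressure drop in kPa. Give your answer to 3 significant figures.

ΔP ≈ 71.8 kPa

Q = 160 m³/h = 160/3600 = 0.04444 m³/s.
Cross-sectional area A = πD²/4 = π(0.0762)²/4 = 0.00456 m²; mean velocity V = Q/A = 0.04444/0.00456 = 9.746 m/s.
Reynolds number Re = ρVD/μ = 792 · 9.746 · 0.0762 / 0.00154 = 3.819e+05.
Re > 4000 → turbulent; use the Moody-chart value f = 0.0298.
Darcy-Weisbach: ΔP = f(L/D)(ρV²/2) = 0.0298·(4.88/0.0762)·(792·9.746²/2) = 0.0298·64.04·3.761e+04 = 7.178e+04 Pa.
ΔP = 7.178e+04 Pa = 71.8 kPa.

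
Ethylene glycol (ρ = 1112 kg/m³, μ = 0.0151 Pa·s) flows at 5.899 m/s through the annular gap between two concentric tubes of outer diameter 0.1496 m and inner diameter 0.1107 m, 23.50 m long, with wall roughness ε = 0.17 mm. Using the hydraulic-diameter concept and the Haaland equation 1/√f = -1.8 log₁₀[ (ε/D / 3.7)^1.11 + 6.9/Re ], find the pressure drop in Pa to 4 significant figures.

Hydraulic diameter D_h = 4A/P = D_o - D_i = 0.1496 - 0.1107 = 0.0389 m.
Re = ρVD_h/μ = 1112·5.899·0.0389/0.0151 = 1.69e+04.
ε/D_h = 0.00017/0.0389 = 0.00437; Haaland gives 1/√f = -1.8 log₁₀[0.000563+0.000408] = 5.423, so f = 0.034.
ΔP = f(L/D_h)(ρV²/2) = 0.034·23.5/0.0389·1.935e+04 = 3.974e+05 Pa.

ΔP ≈ 397400 Pa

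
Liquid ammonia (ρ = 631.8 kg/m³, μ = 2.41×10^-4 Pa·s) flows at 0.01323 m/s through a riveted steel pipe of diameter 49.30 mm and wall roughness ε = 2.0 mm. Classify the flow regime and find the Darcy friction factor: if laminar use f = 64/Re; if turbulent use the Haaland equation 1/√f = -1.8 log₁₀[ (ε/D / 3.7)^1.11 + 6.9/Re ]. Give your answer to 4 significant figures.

Re = ρVD/μ = 631.8·0.01323·0.0493/0.000241 = 1710.
Re < 2300 → laminar, so f = 64/Re = 0.03743 (roughness is irrelevant in laminar flow).

f ≈ 0.03743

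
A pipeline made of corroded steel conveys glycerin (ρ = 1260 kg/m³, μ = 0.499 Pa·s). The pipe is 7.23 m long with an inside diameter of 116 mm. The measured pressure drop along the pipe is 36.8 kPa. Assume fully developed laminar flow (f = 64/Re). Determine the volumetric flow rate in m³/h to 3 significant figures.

For laminar flow, f = 64/Re with Re = ρVD/μ, so Darcy-Weisbach reduces to ΔP = 32μLV/D². Solving for V: V = ΔP·D²/(32μL) = 3.68e+04·(0.116)²/(32·0.499·7.23) = 4.289 m/s.
Check: Re = ρVD/μ = 1260·4.289·0.116/0.499 = 1256 < 2300, so the laminar assumption holds.
Q = V·A = 4.289·(π/4·0.116²) = 0.04533 m³/s = 163 m³/h.

Q ≈ 163 m³/h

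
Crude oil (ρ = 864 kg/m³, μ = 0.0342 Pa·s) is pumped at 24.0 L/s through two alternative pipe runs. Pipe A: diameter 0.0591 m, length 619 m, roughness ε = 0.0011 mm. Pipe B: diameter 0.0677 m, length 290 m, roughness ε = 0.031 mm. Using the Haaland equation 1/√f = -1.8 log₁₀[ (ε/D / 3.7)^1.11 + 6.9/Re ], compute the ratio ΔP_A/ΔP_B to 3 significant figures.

Pipe A: V = Q/A = 0.024/0.002743 = 8.749 m/s; Re = 1.306e+04; ε/D = 1.86e-05; Haaland → f = 0.02876; ΔP_A = f(L/D)(ρV²/2) = 9.959e+06 Pa.
Pipe B: V = Q/A = 0.024/0.0036 = 6.667 m/s; Re = 1.14e+04; ε/D = 0.000458; Haaland → f = 0.0304; ΔP_B = f(L/D)(ρV²/2) = 2.501e+06 Pa.
ΔP_A/ΔP_B = 9.959e+06/2.501e+06 = 3.98.

ΔP_A/ΔP_B ≈ 3.98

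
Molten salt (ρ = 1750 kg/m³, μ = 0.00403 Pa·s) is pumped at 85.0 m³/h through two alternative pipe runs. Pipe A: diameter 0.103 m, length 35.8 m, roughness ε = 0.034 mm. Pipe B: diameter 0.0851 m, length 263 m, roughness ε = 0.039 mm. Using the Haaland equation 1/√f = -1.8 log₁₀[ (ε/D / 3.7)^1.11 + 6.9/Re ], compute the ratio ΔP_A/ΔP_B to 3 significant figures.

Pipe A: V = Q/A = 0.02361/0.008332 = 2.834 m/s; Re = 1.267e+05; ε/D = 0.00033; Haaland → f = 0.01869; ΔP_A = f(L/D)(ρV²/2) = 4.565e+04 Pa.
Pipe B: V = Q/A = 0.02361/0.005688 = 4.151 m/s; Re = 1.534e+05; ε/D = 0.000458; Haaland → f = 0.0189; ΔP_B = f(L/D)(ρV²/2) = 8.808e+05 Pa.
ΔP_A/ΔP_B = 4.565e+04/8.808e+05 = 0.0518.

ΔP_A/ΔP_B ≈ 0.0518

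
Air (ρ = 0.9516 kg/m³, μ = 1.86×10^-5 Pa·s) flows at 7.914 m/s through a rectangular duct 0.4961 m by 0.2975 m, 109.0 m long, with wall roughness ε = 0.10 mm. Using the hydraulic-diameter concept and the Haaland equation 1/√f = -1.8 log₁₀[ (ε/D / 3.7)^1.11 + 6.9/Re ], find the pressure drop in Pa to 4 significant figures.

ΔP ≈ 156.7 Pa

Hydraulic diameter D_h = 4A/P = 4·(0.4961·0.2975)/(2·(0.4961+0.2975)) = 0.5904/1.587 = 0.3719 m.
Re = ρVD_h/μ = 0.9516·7.914·0.3719/1.86e-05 = 1.506e+05.
ε/D_h = 0.0001/0.3719 = 0.000269; Haaland gives 1/√f = -1.8 log₁₀[2.55e-05+4.58e-05] = 7.465, so f = 0.01795.
ΔP = f(L/D_h)(ρV²/2) = 0.01795·109/0.3719·29.8 = 156.7 Pa.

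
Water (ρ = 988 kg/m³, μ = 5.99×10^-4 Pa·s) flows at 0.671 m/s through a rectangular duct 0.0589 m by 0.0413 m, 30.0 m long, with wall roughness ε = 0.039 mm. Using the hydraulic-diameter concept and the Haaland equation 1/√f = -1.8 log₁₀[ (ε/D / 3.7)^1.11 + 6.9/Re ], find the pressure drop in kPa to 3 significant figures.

Hydraulic diameter D_h = 4A/P = 4·(0.0589·0.0413)/(2·(0.0589+0.0413)) = 0.00973/0.2004 = 0.04855 m.
Re = ρVD_h/μ = 988·0.671·0.04855/0.000599 = 5.374e+04.
ε/D_h = 3.9e-05/0.04855 = 0.000803; Haaland gives 1/√f = -1.8 log₁₀[8.58e-05+0.000128] = 6.604, so f = 0.02293.
ΔP = f(L/D_h)(ρV²/2) = 0.02293·30/0.04855·222.4 = 3151 Pa.
ΔP = 3.15 kPa.

ΔP ≈ 3.15 kPa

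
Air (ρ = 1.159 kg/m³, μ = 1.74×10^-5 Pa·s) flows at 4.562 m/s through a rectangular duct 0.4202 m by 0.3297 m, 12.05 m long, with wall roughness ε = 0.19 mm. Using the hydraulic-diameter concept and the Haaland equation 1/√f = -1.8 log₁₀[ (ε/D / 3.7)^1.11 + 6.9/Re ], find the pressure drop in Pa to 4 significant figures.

ΔP ≈ 7.804 Pa

Hydraulic diameter D_h = 4A/P = 4·(0.4202·0.3297)/(2·(0.4202+0.3297)) = 0.5542/1.5 = 0.3695 m.
Re = ρVD_h/μ = 1.159·4.562·0.3695/1.74e-05 = 1.123e+05.
ε/D_h = 0.00019/0.3695 = 0.000514; Haaland gives 1/√f = -1.8 log₁₀[5.23e-05+6.15e-05] = 7.099, so f = 0.01984.
ΔP = f(L/D_h)(ρV²/2) = 0.01984·12.05/0.3695·12.06 = 7.804 Pa.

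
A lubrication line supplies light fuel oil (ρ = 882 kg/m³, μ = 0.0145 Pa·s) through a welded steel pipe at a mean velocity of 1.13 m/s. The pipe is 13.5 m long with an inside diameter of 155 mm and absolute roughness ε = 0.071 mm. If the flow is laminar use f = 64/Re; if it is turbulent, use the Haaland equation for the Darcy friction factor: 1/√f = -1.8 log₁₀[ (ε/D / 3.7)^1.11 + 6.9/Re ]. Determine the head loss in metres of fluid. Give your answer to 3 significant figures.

h_f ≈ 0.175 m

Reynolds number Re = ρVD/μ = 882 · 1.13 · 0.155 / 0.0145 = 1.065e+04.
Re > 4000 → turbulent. Relative roughness ε/D = 7.1e-05/0.155 = 0.000458. Haaland: 1/√f = -1.8 log₁₀[(0.000458/3.7)^1.11 + 6.9/1.065e+04] = -1.8 log₁₀[4.6e-05 + 0.000648] = 5.686, so f = 0.03093.
Darcy-Weisbach: ΔP = f(L/D)(ρV²/2) = 0.03093·(13.5/0.155)·(882·1.13²/2) = 0.03093·87.1·563.1 = 1517 Pa.
Head loss h_f = ΔP/(ρg) = 1517/(882·9.81) = 0.175 m.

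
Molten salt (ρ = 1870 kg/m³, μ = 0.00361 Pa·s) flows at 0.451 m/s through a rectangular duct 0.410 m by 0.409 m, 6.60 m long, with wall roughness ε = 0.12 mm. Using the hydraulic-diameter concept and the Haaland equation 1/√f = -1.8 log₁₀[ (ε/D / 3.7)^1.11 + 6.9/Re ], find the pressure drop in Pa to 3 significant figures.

ΔP ≈ 59.1 Pa

Hydraulic diameter D_h = 4A/P = 4·(0.41·0.409)/(2·(0.41+0.409)) = 0.6708/1.638 = 0.4095 m.
Re = ρVD_h/μ = 1870·0.451·0.4095/0.00361 = 9.567e+04.
ε/D_h = 0.00012/0.4095 = 0.000293; Haaland gives 1/√f = -1.8 log₁₀[2.8e-05+7.21e-05] = 7.199, so f = 0.0193.
ΔP = f(L/D_h)(ρV²/2) = 0.0193·6.6/0.4095·190.2 = 59.15 Pa.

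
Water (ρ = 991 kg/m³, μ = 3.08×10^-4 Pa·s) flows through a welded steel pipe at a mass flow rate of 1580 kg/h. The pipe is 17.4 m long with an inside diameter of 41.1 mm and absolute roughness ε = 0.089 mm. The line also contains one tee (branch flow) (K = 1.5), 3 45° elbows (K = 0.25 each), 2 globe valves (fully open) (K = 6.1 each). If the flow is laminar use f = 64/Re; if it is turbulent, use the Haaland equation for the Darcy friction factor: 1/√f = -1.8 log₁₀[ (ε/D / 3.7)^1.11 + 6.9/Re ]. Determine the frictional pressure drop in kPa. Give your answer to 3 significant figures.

ṁ = 1580 kg/h = 1580/3600 = 0.4389 kg/s.
A = πD²/4 = π(0.0411)²/4 = 0.001327 m²; mean velocity V = ṁ/(ρA) = 0.4389/(991 · 0.001327) = 0.3338 m/s.
Reynolds number Re = ρVD/μ = 991 · 0.3338 · 0.0411 / 0.000308 = 4.414e+04.
Re > 4000 → turbulent. Relative roughness ε/D = 8.9e-05/0.0411 = 0.00217. Haaland: 1/√f = -1.8 log₁₀[(0.00217/3.7)^1.11 + 6.9/4.414e+04] = -1.8 log₁₀[0.000258 + 0.000156] = 6.089, so f = 0.02697.
Total minor-loss coefficient ΣK = 1·1.5 + 3·0.25 + 2·6.1 = 14.4.
ΔP = [f·L/D + ΣK]·(ρV²/2) = [0.02697·17.4/0.0411 + 14.4]·(991·0.3338²/2) = [11.42 + 14.4]·55.22 = 1428 Pa.
ΔP = 1428 Pa = 1.43 kPa.

ΔP ≈ 1.43 kPa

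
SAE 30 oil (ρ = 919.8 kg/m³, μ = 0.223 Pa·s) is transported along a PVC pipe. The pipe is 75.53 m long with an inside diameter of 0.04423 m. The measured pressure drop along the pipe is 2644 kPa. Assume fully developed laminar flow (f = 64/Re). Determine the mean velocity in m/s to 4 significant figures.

V ≈ 9.597 m/s

For laminar flow, f = 64/Re with Re = ρVD/μ, so Darcy-Weisbach reduces to ΔP = 32μLV/D². Solving for V: V = ΔP·D²/(32μL) = 2.644e+06·(0.04423)²/(32·0.223·75.53) = 9.597 m/s.
Check: Re = ρVD/μ = 919.8·9.597·0.04423/0.223 = 1751 < 2300, so the laminar assumption holds.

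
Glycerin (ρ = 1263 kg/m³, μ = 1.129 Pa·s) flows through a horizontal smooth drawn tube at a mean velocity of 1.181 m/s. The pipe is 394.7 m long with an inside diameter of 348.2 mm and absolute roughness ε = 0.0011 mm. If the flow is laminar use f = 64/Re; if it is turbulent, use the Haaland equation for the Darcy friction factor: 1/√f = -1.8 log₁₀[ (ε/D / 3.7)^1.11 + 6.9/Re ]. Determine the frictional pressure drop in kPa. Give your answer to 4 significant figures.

ΔP ≈ 138.9 kPa

Reynolds number Re = ρVD/μ = 1263 · 1.181 · 0.3482 / 1.13 = 460.
Re < 2300 → laminar flow, so f = 64/Re = 64/460 = 0.1391 (the turbulent correlation is not needed).
Darcy-Weisbach: ΔP = f(L/D)(ρV²/2) = 0.1391·(394.7/0.3482)·(1263·1.181²/2) = 0.1391·1134·880.8 = 1.389e+05 Pa.
ΔP = 1.389e+05 Pa = 138.9 kPa.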